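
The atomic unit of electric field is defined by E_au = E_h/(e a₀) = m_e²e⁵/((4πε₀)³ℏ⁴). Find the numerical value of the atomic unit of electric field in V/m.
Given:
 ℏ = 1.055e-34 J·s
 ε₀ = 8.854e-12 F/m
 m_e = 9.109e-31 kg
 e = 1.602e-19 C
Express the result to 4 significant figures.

E_au = E_h/(e a₀) = m_e²e⁵/((4πε₀)³ℏ⁴)
E_h = 4.354e-18 J
a₀ = 5.297e-11 m
E_h/(e·a₀) = 5.131e11 V/m

5.131e11 V/m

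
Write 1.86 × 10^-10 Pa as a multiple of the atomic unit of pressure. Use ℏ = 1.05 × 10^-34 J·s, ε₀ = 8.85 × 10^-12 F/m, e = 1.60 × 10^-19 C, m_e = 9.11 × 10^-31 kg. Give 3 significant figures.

atomic unit of pressure: P_au = E_h/a₀³ = m_e⁴e¹⁰/((4πε₀)⁵ℏ⁸) = 3.01 × 10^13 Pa.
1.86 × 10^-10 / 3.01 × 10^13 = 6.17 × 10^-24

6.17 × 10^-24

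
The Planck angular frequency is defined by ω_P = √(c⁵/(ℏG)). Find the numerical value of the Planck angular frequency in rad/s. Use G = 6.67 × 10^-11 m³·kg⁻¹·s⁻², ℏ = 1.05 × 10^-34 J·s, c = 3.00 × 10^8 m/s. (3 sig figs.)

ω_P = √(c⁵/(ℏG))
  = √(3.47 × 10^86)
  = 1.86 × 10^43 rad/s

1.86 × 10^43 rad/s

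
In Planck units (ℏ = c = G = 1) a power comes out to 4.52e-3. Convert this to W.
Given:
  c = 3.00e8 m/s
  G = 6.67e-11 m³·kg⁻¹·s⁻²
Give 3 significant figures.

1.65e50 W

One Planck power: P_P = c⁵/G = 3.64e52 W.
4.52e-3 × 3.64e52 W = 1.65e50 W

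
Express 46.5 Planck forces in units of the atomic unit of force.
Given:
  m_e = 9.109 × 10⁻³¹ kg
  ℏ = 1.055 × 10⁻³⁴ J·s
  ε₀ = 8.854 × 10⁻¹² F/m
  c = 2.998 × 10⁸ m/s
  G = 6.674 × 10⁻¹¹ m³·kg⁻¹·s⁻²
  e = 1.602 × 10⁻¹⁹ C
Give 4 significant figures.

6.848 × 10⁵²

Planck force: F_P = c⁴/G = 1.210 × 10⁴⁴ N
atomic unit of force: F_au = E_h/a₀ = m_e²e⁶/((4πε₀)³ℏ⁴) = 8.220 × 10⁻⁸ N
46.5 × 1.210 × 10⁴⁴ / 8.220 × 10⁻⁸ = 6.848 × 10⁵²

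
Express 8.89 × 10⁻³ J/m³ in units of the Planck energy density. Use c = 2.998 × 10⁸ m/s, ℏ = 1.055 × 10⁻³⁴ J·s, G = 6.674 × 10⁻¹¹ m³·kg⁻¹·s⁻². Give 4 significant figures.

1.919 × 10⁻¹¹⁶

Planck energy density: u_P = c⁷/(ℏG²) = 4.632 × 10¹¹³ J/m³.
8.89 × 10⁻³ / 4.632 × 10¹¹³ = 1.919 × 10⁻¹¹⁶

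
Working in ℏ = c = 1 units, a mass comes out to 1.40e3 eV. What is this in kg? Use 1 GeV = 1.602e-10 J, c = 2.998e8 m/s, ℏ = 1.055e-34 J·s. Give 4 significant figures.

Mass is [E]/c²; divide by c².
1 GeV → 1/c² × (1 GeV in J) = 1.782e-27 kg.
Convert the energy scale: 1.40e3 eV = 1.40e-6 GeV.
Result: 1.40e-6 × 1.782e-27 = 2.495e-33 kg.

2.495e-33 kg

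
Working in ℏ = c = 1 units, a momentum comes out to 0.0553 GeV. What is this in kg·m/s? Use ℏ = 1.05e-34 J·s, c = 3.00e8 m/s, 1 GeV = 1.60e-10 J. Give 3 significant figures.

Momentum is [E]/c; divide by c.
1 GeV → 1/c × (1 GeV in J) = 5.33e-19 kg·m/s.
Result: 0.0553 × 5.33e-19 = 2.95e-20 kg·m/s.

2.95e-20 kg·m/s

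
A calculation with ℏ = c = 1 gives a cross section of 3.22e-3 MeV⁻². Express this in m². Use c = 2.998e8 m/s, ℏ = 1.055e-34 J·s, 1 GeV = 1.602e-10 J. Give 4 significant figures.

Area is [L]² = [E]⁻²·(ℏc)²; restore (ℏc)².
1 GeV⁻² → (ℏc)² × (1 GeV in J)⁻² = 3.898e-32 m².
Convert the energy scale: 3.22e-3 MeV⁻² = 3.22e3 GeV⁻².
Result: 3.22e3 × 3.898e-32 = 1.255e-28 m².

1.255e-28 m²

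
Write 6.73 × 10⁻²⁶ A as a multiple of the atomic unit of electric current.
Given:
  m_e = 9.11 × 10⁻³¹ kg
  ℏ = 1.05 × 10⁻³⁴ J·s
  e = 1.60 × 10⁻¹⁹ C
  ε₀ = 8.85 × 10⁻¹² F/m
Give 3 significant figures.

1.01 × 10⁻²³

atomic unit of electric current: I_au = e E_h/ℏ = m_e e⁵/((4πε₀)²ℏ³) = 6.67 × 10⁻³ A.
6.73 × 10⁻²⁶ / 6.67 × 10⁻³ = 1.01 × 10⁻²³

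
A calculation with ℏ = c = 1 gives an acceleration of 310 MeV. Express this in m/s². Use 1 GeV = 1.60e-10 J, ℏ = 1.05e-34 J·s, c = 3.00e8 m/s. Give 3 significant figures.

Acceleration is [L]/[T]² = c·[E]/ℏ.
1 GeV → c/ℏ × (1 GeV in J) = 4.57e32 m/s².
Convert the energy scale: 310 MeV = 0.310 GeV.
Result: 0.310 × 4.57e32 = 1.42e32 m/s².

1.42e32 m/s²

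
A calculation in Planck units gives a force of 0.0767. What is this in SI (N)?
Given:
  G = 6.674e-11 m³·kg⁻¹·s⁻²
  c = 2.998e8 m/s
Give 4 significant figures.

One Planck force: F_P = c⁴/G = 1.210e44 N.
0.0767 × 1.210e44 N = 9.284e42 N

9.284e42 N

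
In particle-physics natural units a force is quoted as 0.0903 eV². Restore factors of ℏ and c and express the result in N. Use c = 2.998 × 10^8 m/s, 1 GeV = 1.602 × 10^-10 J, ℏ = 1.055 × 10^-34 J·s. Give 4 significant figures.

7.327 × 10^-14 N

Force is [E]/[L] = [E]²/(ℏc); restore (ℏc)⁻¹.
1 GeV² → 1/(ℏc) × (1 GeV in J)² = 8.114 × 10^5 N.
Convert the energy scale: 0.0903 eV² = 9.03 × 10^-20 GeV².
Result: 9.03 × 10^-20 × 8.114 × 10^5 = 7.327 × 10^-14 N.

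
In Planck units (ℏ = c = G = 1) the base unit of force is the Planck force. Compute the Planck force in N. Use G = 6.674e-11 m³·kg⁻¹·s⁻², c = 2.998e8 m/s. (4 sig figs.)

1.210e44 N

F_P = c⁴/G
  = 8.078e33 / 6.674e-11
  = 1.210e44 N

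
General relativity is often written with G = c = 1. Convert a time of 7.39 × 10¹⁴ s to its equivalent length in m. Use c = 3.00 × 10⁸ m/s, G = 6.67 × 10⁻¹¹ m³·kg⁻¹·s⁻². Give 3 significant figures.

Time → length via c.
7.39 × 10¹⁴ s × (c) = 2.22 × 10²³ m

2.22 × 10²³ m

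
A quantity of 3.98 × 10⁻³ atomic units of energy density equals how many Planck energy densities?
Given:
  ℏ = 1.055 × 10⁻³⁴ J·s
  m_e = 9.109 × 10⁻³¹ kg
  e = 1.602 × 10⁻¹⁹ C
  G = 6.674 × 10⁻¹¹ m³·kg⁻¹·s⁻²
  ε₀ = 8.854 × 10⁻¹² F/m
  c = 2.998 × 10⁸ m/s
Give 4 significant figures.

2.517 × 10⁻¹⁰³

atomic unit of energy density: u_au = E_h/a₀³ = m_e⁴e¹⁰/((4πε₀)⁵ℏ⁸) = 2.929 × 10¹³ J/m³
Planck energy density: u_P = c⁷/(ℏG²) = 4.632 × 10¹¹³ J/m³
3.98 × 10⁻³ × 2.929 × 10¹³ / 4.632 × 10¹¹³ = 2.517 × 10⁻¹⁰³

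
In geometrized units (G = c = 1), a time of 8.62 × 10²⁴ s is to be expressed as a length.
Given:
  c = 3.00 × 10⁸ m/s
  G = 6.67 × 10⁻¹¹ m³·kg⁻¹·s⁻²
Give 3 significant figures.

2.59 × 10³³ m

Time → length via c.
8.62 × 10²⁴ s × (c) = 2.59 × 10³³ m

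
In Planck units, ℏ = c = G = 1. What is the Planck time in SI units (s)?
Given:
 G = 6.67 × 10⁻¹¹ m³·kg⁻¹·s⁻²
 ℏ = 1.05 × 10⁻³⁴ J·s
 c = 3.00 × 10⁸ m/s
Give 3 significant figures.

Dimensional analysis gives t_P = √(ℏG/c⁵).
  = √(2.88 × 10⁻⁸⁷)
  = 5.37 × 10⁻⁴⁴ s

5.37 × 10⁻⁴⁴ s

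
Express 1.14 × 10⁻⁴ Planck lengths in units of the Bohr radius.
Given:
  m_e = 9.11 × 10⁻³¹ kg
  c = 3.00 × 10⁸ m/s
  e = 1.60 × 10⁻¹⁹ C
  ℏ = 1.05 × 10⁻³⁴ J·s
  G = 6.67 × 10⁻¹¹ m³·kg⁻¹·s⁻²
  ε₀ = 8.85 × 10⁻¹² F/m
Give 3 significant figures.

3.49 × 10⁻²⁹

Planck length: ℓ_P = √(ℏG/c³) = 1.61 × 10⁻³⁵ m
Bohr radius: a₀ = 4πε₀ℏ²/(m_e e²) = 5.26 × 10⁻¹¹ m
1.14 × 10⁻⁴ × 1.61 × 10⁻³⁵ / 5.26 × 10⁻¹¹ = 3.49 × 10⁻²⁹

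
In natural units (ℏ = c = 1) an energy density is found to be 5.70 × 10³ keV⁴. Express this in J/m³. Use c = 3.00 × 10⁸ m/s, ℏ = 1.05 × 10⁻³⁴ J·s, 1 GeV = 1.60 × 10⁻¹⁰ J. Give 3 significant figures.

1.20 × 10¹⁷ J/m³

[E]/[L]³ = [E]⁴/(ℏc)³; restore (ℏc)⁻³.
1 GeV⁴ → 1/(ℏc)³ × (1 GeV in J)⁴ = 2.10 × 10³⁷ J/m³.
Convert the energy scale: 5.70 × 10³ keV⁴ = 5.70 × 10⁻²¹ GeV⁴.
Result: 5.70 × 10⁻²¹ × 2.10 × 10³⁷ = 1.20 × 10¹⁷ J/m³.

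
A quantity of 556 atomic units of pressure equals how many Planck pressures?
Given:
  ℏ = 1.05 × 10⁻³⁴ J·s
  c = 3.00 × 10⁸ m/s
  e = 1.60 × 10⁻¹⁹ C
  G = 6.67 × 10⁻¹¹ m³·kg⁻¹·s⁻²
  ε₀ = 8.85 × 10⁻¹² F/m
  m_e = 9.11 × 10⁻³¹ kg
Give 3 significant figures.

atomic unit of pressure: P_au = E_h/a₀³ = m_e⁴e¹⁰/((4πε₀)⁵ℏ⁸) = 3.01 × 10¹³ Pa
Planck pressure: p_P = c⁷/(ℏG²) = 4.68 × 10¹¹³ Pa
556 × 3.01 × 10¹³ / 4.68 × 10¹¹³ = 3.58 × 10⁻⁹⁸

3.58 × 10⁻⁹⁸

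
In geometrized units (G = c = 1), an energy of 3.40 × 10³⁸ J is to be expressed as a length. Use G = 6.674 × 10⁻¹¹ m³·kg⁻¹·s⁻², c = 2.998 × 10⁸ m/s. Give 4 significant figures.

Energy → length via G/c⁴.
3.40 × 10³⁸ J × (G/c⁴) = 2.809 × 10⁻⁶ m

2.809 × 10⁻⁶ m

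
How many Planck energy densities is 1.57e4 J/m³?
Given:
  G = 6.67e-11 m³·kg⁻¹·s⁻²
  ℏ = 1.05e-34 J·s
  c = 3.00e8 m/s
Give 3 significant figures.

3.35e-110

Planck energy density: u_P = c⁷/(ℏG²) = 4.68e113 J/m³.
1.57e4 / 4.68e113 = 3.35e-110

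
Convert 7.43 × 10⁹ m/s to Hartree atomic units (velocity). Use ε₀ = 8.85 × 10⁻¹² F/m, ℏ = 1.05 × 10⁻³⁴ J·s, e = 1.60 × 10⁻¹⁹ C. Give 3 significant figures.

atomic unit of velocity: v_au = e²/(4πε₀ℏ) = 2.19 × 10⁶ m/s.
7.43 × 10⁹ / 2.19 × 10⁶ = 3.39 × 10³

3.39 × 10³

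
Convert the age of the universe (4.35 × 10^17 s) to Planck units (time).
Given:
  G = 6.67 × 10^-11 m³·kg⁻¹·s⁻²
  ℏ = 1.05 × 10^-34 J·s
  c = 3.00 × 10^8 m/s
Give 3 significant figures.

Planck time: t_P = √(ℏG/c⁵) = 5.37 × 10^-44 s.
4.35 × 10^17 / 5.37 × 10^-44 = 8.10 × 10^60

8.10 × 10^60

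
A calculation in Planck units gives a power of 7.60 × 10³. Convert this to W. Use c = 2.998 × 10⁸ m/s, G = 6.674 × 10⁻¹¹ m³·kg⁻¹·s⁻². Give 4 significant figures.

2.758 × 10⁵⁶ W

One Planck power: P_P = c⁵/G = 3.629 × 10⁵² W.
7.60 × 10³ × 3.629 × 10⁵² W = 2.758 × 10⁵⁶ W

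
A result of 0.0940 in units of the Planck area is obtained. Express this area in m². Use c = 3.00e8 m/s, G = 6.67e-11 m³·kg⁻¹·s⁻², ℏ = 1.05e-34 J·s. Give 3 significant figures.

2.44e-71 m²

One Planck area: A_P = ℏG/c³ = 2.59e-70 m².
0.0940 × 2.59e-70 m² = 2.44e-71 m²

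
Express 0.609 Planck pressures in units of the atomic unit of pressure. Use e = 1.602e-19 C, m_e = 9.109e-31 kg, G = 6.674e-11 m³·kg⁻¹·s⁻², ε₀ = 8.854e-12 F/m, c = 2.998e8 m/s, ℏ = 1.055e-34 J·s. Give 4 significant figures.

Planck pressure: p_P = c⁷/(ℏG²) = 4.632e113 Pa
atomic unit of pressure: P_au = E_h/a₀³ = m_e⁴e¹⁰/((4πε₀)⁵ℏ⁸) = 2.929e13 Pa
0.609 × 4.632e113 / 2.929e13 = 9.631e99

9.631e99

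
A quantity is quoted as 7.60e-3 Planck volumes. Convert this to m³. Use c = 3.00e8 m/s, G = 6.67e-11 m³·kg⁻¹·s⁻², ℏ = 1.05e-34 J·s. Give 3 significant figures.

3.17e-107 m³

One Planck volume: V_P = (ℏG/c³)^(3/2) = 4.18e-105 m³.
7.60e-3 × 4.18e-105 m³ = 3.17e-107 m³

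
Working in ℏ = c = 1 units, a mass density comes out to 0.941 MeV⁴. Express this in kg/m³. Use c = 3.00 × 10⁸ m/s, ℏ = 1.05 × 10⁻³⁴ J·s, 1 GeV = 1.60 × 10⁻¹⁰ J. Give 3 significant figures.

2.19 × 10⁸ kg/m³

Mass density is [E]/(c²[L]³) = [E]⁴/(ℏ³c⁵).
1 GeV⁴ → 1/(ℏ³c⁵) × (1 GeV in J)⁴ = 2.33 × 10²⁰ kg/m³.
Convert the energy scale: 0.941 MeV⁴ = 9.41 × 10⁻¹³ GeV⁴.
Result: 9.41 × 10⁻¹³ × 2.33 × 10²⁰ = 2.19 × 10⁸ kg/m³.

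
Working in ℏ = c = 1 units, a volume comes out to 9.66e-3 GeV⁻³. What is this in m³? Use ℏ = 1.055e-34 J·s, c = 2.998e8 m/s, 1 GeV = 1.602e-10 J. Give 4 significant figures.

7.434e-50 m³

Volume is [L]³ = [E]⁻³·(ℏc)³.
1 GeV⁻³ → (ℏc)³ × (1 GeV in J)⁻³ = 7.696e-48 m³.
Result: 9.66e-3 × 7.696e-48 = 7.434e-50 m³.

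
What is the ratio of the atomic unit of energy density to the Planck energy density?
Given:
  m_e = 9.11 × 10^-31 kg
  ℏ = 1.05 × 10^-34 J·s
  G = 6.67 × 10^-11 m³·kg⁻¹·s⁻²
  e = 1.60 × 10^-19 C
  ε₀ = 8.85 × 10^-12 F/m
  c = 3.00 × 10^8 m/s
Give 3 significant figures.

atomic unit of energy density: u_au = E_h/a₀³ = m_e⁴e¹⁰/((4πε₀)⁵ℏ⁸) = 3.01 × 10^13 J/m³
Planck energy density: u_P = c⁷/(ℏG²) = 4.68 × 10^113 J/m³
ratio = 3.01 × 10^13 / 4.68 × 10^113 = 6.44 × 10^-101

6.44 × 10^-101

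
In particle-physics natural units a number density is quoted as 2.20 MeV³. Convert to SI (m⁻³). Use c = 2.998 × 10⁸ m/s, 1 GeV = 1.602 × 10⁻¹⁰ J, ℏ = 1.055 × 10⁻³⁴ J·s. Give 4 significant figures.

Number density is [L]⁻³ = [E]³/(ℏc)³.
1 GeV³ → 1/(ℏc)³ × (1 GeV in J)³ = 1.299 × 10⁴⁷ m⁻³.
Convert the energy scale: 2.20 MeV³ = 2.20 × 10⁻⁹ GeV³.
Result: 2.20 × 10⁻⁹ × 1.299 × 10⁴⁷ = 2.859 × 10³⁸ m⁻³.

2.859 × 10³⁸ m⁻³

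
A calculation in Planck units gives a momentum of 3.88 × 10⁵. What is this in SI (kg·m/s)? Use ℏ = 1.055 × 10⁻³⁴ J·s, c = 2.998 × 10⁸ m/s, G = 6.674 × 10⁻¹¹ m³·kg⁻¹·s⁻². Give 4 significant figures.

One Planck momentum: p_P = √(ℏc³/G) = 6.527 kg·m/s.
3.88 × 10⁵ × 6.527 kg·m/s = 2.532 × 10⁶ kg·m/s

2.532 × 10⁶ kg·m/s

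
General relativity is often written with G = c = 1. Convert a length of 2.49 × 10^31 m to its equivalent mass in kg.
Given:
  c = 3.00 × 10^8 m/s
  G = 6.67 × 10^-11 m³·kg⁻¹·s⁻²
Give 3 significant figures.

3.36 × 10^58 kg

Length → mass via c²/G.
2.49 × 10^31 m × (c²/G) = 3.36 × 10^58 kg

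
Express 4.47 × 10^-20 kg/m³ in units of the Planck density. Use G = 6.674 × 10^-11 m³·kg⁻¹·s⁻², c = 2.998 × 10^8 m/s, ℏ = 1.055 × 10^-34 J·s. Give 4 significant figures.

Planck density: ρ_P = c⁵/(ℏG²) = 5.154 × 10^96 kg/m³.
4.47 × 10^-20 / 5.154 × 10^96 = 8.673 × 10^-117

8.673 × 10^-117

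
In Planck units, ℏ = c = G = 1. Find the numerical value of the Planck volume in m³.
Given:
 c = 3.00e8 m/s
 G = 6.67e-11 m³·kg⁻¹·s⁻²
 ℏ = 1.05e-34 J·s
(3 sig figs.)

4.18e-105 m³

The unique combination of the constants set to 1 with dimensions of volume is V_P = (ℏG/c³)^(3/2).
  = √(1.75e-209)
  = 4.18e-105 m³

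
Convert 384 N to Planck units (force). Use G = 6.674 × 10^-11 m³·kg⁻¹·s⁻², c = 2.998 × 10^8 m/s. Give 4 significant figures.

Planck force: F_P = c⁴/G = 1.210 × 10^44 N.
384 / 1.210 × 10^44 = 3.172 × 10^-42

3.172 × 10^-42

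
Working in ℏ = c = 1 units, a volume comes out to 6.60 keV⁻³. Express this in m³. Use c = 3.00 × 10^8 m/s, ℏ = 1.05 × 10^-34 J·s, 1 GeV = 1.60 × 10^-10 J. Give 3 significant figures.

5.04 × 10^-29 m³

Volume is [L]³ = [E]⁻³·(ℏc)³.
1 GeV⁻³ → (ℏc)³ × (1 GeV in J)⁻³ = 7.63 × 10^-48 m³.
Convert the energy scale: 6.60 keV⁻³ = 6.60 × 10^18 GeV⁻³.
Result: 6.60 × 10^18 × 7.63 × 10^-48 = 5.04 × 10^-29 m³.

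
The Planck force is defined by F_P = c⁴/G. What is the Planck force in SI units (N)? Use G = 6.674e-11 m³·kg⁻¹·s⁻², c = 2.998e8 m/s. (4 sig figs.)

F_P = c⁴/G
  = 8.078e33 / 6.674e-11
  = 1.210e44 N

1.210e44 N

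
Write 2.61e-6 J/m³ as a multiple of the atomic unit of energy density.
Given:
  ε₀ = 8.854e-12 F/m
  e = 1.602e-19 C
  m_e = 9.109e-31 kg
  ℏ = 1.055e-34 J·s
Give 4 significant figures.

8.910e-20

atomic unit of energy density: u_au = E_h/a₀³ = m_e⁴e¹⁰/((4πε₀)⁵ℏ⁸) = 2.929e13 J/m³.
2.61e-6 / 2.929e13 = 8.910e-20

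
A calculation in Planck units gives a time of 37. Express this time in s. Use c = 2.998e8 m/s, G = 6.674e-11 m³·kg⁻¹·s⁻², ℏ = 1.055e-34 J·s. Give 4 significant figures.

One Planck time: t_P = √(ℏG/c⁵) = 5.392e-44 s.
37 × 5.392e-44 s = 1.995e-42 s

1.995e-42 s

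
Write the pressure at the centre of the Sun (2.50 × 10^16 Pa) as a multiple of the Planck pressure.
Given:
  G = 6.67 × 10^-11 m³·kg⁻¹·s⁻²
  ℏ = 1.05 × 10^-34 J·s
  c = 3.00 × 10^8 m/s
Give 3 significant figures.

Planck pressure: p_P = c⁷/(ℏG²) = 4.68 × 10^113 Pa.
2.50 × 10^16 / 4.68 × 10^113 = 5.34 × 10^-98

5.34 × 10^-98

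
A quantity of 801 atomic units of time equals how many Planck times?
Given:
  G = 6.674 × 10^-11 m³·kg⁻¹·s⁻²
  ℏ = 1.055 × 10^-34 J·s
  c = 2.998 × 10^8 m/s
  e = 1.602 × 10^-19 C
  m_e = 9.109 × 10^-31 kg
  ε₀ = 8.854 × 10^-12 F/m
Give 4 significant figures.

atomic unit of time: τ_au = (4πε₀)²ℏ³/(m_e e⁴) = 2.423 × 10^-17 s
Planck time: t_P = √(ℏG/c⁵) = 5.392 × 10^-44 s
801 × 2.423 × 10^-17 / 5.392 × 10^-44 = 3.599 × 10^29

3.599 × 10^29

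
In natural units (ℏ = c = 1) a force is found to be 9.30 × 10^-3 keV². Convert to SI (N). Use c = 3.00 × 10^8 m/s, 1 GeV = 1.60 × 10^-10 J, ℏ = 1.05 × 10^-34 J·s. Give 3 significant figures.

7.56 × 10^-9 N

Force is [E]/[L] = [E]²/(ℏc); restore (ℏc)⁻¹.
1 GeV² → 1/(ℏc) × (1 GeV in J)² = 8.13 × 10^5 N.
Convert the energy scale: 9.30 × 10^-3 keV² = 9.30 × 10^-15 GeV².
Result: 9.30 × 10^-15 × 8.13 × 10^5 = 7.56 × 10^-9 N.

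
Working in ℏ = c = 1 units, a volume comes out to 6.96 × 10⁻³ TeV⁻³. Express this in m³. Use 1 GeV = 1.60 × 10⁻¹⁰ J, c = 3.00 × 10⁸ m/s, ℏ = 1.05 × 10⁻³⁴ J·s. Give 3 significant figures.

Volume is [L]³ = [E]⁻³·(ℏc)³.
1 GeV⁻³ → (ℏc)³ × (1 GeV in J)⁻³ = 7.63 × 10⁻⁴⁸ m³.
Convert the energy scale: 6.96 × 10⁻³ TeV⁻³ = 6.96 × 10⁻¹² GeV⁻³.
Result: 6.96 × 10⁻¹² × 7.63 × 10⁻⁴⁸ = 5.31 × 10⁻⁵⁹ m³.

5.31 × 10⁻⁵⁹ m³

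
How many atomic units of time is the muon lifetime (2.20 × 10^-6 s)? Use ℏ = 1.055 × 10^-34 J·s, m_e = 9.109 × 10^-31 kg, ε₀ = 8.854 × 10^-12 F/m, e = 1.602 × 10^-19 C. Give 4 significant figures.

9.080 × 10^10

atomic unit of time: τ_au = (4πε₀)²ℏ³/(m_e e⁴) = 2.423 × 10^-17 s.
2.20 × 10^-6 / 2.423 × 10^-17 = 9.080 × 10^10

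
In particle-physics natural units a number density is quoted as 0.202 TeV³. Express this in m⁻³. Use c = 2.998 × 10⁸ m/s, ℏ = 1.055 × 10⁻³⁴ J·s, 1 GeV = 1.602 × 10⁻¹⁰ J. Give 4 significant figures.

Number density is [L]⁻³ = [E]³/(ℏc)³.
1 GeV³ → 1/(ℏc)³ × (1 GeV in J)³ = 1.299 × 10⁴⁷ m⁻³.
Convert the energy scale: 0.202 TeV³ = 2.02 × 10⁸ GeV³.
Result: 2.02 × 10⁸ × 1.299 × 10⁴⁷ = 2.625 × 10⁵⁵ m⁻³.

2.625 × 10⁵⁵ m⁻³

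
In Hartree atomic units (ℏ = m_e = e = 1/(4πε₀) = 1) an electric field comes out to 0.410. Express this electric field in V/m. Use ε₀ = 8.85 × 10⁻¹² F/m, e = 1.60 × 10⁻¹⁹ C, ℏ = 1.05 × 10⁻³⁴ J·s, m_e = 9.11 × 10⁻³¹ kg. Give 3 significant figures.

One atomic unit of electric field: E_au = E_h/(e a₀) = m_e²e⁵/((4πε₀)³ℏ⁴) = 5.20 × 10¹¹ V/m.
0.410 × 5.20 × 10¹¹ V/m = 2.13 × 10¹¹ V/m

2.13 × 10¹¹ V/m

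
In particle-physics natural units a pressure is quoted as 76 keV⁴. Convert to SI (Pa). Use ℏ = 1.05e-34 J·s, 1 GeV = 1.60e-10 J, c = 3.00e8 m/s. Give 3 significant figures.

1.59e15 Pa

Pressure is [E]/[L]³ = [E]⁴/(ℏc)³.
1 GeV⁴ → 1/(ℏc)³ × (1 GeV in J)⁴ = 2.10e37 Pa.
Convert the energy scale: 76 keV⁴ = 7.60e-23 GeV⁴.
Result: 7.60e-23 × 2.10e37 = 1.59e15 Pa.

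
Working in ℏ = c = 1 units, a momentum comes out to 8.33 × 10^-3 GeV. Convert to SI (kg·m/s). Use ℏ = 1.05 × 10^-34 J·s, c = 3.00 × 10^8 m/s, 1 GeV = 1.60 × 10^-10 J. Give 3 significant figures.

Momentum is [E]/c; divide by c.
1 GeV → 1/c × (1 GeV in J) = 5.33 × 10^-19 kg·m/s.
Result: 8.33 × 10^-3 × 5.33 × 10^-19 = 4.44 × 10^-21 kg·m/s.

4.44 × 10^-21 kg·m/s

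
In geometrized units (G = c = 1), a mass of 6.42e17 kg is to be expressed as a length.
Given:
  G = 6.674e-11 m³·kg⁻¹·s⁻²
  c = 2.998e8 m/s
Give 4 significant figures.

4.767e-10 m

In G = c = 1 units mass has dimensions of length; the conversion factor is G/c².
6.42e17 kg × (G/c²) = 4.767e-10 m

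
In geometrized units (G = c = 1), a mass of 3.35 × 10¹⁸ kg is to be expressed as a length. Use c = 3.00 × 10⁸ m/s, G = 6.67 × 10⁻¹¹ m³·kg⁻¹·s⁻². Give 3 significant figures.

2.48 × 10⁻⁹ m

In G = c = 1 units mass has dimensions of length; the conversion factor is G/c².
3.35 × 10¹⁸ kg × (G/c²) = 2.48 × 10⁻⁹ m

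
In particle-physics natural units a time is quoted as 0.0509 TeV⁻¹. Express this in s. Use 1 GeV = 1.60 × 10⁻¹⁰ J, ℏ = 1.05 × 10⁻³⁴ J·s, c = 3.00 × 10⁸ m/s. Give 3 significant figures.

3.34 × 10⁻²⁹ s

A time is [E]⁻¹ in ℏ=c=1; restore one factor of ℏ.
1 GeV⁻¹ → ℏ × (1 GeV in J)⁻¹ = 6.56 × 10⁻²⁵ s.
Convert the energy scale: 0.0509 TeV⁻¹ = 5.09 × 10⁻⁵ GeV⁻¹.
Result: 5.09 × 10⁻⁵ × 6.56 × 10⁻²⁵ = 3.34 × 10⁻²⁹ s.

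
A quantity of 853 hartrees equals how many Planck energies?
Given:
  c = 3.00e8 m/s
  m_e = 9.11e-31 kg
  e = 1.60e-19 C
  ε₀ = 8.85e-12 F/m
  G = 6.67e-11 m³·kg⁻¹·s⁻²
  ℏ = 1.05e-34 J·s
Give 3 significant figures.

hartree: E_h = m_e e⁴/(4πε₀ℏ)² = 4.38e-18 J
Planck energy: E_P = √(ℏc⁵/G) = 1.96e9 J
853 × 4.38e-18 / 1.96e9 = 1.91e-24

1.91e-24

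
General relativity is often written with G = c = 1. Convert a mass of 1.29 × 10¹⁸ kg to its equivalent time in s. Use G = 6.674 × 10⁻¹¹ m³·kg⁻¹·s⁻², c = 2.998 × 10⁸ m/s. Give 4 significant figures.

3.195 × 10⁻¹⁸ s

Mass → time via G/c³.
1.29 × 10¹⁸ kg × (G/c³) = 3.195 × 10⁻¹⁸ s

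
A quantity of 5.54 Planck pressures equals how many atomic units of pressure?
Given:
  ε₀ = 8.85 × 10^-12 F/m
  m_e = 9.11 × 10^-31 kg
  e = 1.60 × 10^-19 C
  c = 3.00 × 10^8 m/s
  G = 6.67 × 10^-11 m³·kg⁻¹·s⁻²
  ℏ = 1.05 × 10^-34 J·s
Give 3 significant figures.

Planck pressure: p_P = c⁷/(ℏG²) = 4.68 × 10^113 Pa
atomic unit of pressure: P_au = E_h/a₀³ = m_e⁴e¹⁰/((4πε₀)⁵ℏ⁸) = 3.01 × 10^13 Pa
5.54 × 4.68 × 10^113 / 3.01 × 10^13 = 8.61 × 10^100

8.61 × 10^100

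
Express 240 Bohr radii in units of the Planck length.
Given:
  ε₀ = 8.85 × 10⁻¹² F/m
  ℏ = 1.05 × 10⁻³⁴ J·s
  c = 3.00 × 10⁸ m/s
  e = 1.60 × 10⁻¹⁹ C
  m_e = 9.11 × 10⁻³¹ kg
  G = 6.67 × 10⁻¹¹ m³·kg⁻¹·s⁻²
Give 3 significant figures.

Bohr radius: a₀ = 4πε₀ℏ²/(m_e e²) = 5.26 × 10⁻¹¹ m
Planck length: ℓ_P = √(ℏG/c³) = 1.61 × 10⁻³⁵ m
240 × 5.26 × 10⁻¹¹ / 1.61 × 10⁻³⁵ = 7.83 × 10²⁶

7.83 × 10²⁶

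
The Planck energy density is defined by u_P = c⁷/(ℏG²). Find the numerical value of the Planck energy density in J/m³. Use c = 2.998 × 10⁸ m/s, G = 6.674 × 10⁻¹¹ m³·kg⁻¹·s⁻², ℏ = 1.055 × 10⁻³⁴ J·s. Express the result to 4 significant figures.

u_P = c⁷/(ℏG²)
  = 2.177 × 10⁵⁹ / 4.699 × 10⁻⁵⁵
  = 4.632 × 10¹¹³ J/m³

4.632 × 10¹¹³ J/m³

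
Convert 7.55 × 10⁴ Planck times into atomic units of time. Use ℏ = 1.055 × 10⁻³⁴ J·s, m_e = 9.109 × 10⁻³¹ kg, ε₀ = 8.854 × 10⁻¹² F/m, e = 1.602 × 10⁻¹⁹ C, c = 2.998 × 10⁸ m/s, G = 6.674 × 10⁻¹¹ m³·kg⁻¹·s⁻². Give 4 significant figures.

Planck time: t_P = √(ℏG/c⁵) = 5.392 × 10⁻⁴⁴ s
atomic unit of time: τ_au = (4πε₀)²ℏ³/(m_e e⁴) = 2.423 × 10⁻¹⁷ s
7.55 × 10⁴ × 5.392 × 10⁻⁴⁴ / 2.423 × 10⁻¹⁷ = 1.680 × 10⁻²²

1.680 × 10⁻²²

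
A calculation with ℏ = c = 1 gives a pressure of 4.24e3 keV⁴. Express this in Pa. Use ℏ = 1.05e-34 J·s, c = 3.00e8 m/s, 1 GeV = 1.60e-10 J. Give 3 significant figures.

8.89e16 Pa

Pressure is [E]/[L]³ = [E]⁴/(ℏc)³.
1 GeV⁴ → 1/(ℏc)³ × (1 GeV in J)⁴ = 2.10e37 Pa.
Convert the energy scale: 4.24e3 keV⁴ = 4.24e-21 GeV⁴.
Result: 4.24e-21 × 2.10e37 = 8.89e16 Pa.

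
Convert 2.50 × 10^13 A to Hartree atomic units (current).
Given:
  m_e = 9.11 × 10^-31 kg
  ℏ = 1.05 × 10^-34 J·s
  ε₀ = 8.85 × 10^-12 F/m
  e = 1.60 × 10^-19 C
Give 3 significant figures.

3.75 × 10^15

atomic unit of electric current: I_au = e E_h/ℏ = m_e e⁵/((4πε₀)²ℏ³) = 6.67 × 10^-3 A.
2.50 × 10^13 / 6.67 × 10^-3 = 3.75 × 10^15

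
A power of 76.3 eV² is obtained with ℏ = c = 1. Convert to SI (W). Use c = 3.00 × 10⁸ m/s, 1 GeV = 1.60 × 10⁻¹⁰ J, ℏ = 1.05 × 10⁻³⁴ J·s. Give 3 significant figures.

Power is [E]/[T] = [E]²/ℏ.
1 GeV² → 1/ℏ × (1 GeV in J)² = 2.44 × 10¹⁴ W.
Convert the energy scale: 76.3 eV² = 7.63 × 10⁻¹⁷ GeV².
Result: 7.63 × 10⁻¹⁷ × 2.44 × 10¹⁴ = 0.0186 W.

0.0186 W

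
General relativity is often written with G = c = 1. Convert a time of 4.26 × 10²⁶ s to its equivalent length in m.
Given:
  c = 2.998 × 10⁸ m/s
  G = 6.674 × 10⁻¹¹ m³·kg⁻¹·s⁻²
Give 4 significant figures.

Time → length via c.
4.26 × 10²⁶ s × (c) = 1.277 × 10³⁵ m

1.277 × 10³⁵ m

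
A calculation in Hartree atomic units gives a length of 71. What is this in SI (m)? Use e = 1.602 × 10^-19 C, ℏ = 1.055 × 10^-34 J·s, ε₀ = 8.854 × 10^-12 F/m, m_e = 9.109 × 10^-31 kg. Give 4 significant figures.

3.761 × 10^-9 m

One Bohr radius: a₀ = 4πε₀ℏ²/(m_e e²) = 5.297 × 10^-11 m.
71 × 5.297 × 10^-11 m = 3.761 × 10^-9 m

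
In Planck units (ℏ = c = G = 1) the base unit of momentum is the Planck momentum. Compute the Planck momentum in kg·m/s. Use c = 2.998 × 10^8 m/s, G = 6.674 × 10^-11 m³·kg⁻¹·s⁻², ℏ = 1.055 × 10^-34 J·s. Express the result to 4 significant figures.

p_P = √(ℏc³/G)
  = √(42.60)
  = 6.527 kg·m/s

6.527 kg·m/s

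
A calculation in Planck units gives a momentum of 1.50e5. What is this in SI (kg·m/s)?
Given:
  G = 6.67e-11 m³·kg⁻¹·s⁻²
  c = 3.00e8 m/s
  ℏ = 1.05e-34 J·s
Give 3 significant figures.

One Planck momentum: p_P = √(ℏc³/G) = 6.52 kg·m/s.
1.50e5 × 6.52 kg·m/s = 9.78e5 kg·m/s

9.78e5 kg·m/s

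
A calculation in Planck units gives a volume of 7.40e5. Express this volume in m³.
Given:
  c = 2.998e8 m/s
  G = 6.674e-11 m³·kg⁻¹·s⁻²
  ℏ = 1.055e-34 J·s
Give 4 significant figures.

One Planck volume: V_P = (ℏG/c³)^(3/2) = 4.224e-105 m³.
7.40e5 × 4.224e-105 m³ = 3.126e-99 m³

3.126e-99 m³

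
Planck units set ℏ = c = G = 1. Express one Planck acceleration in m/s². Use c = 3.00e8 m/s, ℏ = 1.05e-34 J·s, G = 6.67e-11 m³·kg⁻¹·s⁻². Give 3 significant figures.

From ℏ = c = G = 1 the acceleration scale is a_P = √(c⁷/(ℏG)).
  = √(3.12e103)
  = 5.59e51 m/s²

5.59e51 m/s²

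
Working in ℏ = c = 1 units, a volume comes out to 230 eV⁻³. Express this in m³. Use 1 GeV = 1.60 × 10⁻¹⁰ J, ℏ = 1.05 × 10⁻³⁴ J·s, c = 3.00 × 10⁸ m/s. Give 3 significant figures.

Volume is [L]³ = [E]⁻³·(ℏc)³.
1 GeV⁻³ → (ℏc)³ × (1 GeV in J)⁻³ = 7.63 × 10⁻⁴⁸ m³.
Convert the energy scale: 230 eV⁻³ = 2.30 × 10²⁹ GeV⁻³.
Result: 2.30 × 10²⁹ × 7.63 × 10⁻⁴⁸ = 1.76 × 10⁻¹⁸ m³.

1.76 × 10⁻¹⁸ m³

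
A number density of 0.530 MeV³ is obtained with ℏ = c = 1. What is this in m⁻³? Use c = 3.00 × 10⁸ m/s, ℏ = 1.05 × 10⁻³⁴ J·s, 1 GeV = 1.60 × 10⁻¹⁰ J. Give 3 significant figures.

6.95 × 10³⁷ m⁻³

Number density is [L]⁻³ = [E]³/(ℏc)³.
1 GeV³ → 1/(ℏc)³ × (1 GeV in J)³ = 1.31 × 10⁴⁷ m⁻³.
Convert the energy scale: 0.530 MeV³ = 5.30 × 10⁻¹⁰ GeV³.
Result: 5.30 × 10⁻¹⁰ × 1.31 × 10⁴⁷ = 6.95 × 10³⁷ m⁻³.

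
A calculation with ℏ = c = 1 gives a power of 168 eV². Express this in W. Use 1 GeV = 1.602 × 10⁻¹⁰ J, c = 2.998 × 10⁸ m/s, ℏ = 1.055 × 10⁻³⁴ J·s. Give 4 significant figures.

0.04087 W

Power is [E]/[T] = [E]²/ℏ.
1 GeV² → 1/ℏ × (1 GeV in J)² = 2.433 × 10¹⁴ W.
Convert the energy scale: 168 eV² = 1.68 × 10⁻¹⁶ GeV².
Result: 1.68 × 10⁻¹⁶ × 2.433 × 10¹⁴ = 0.04087 W.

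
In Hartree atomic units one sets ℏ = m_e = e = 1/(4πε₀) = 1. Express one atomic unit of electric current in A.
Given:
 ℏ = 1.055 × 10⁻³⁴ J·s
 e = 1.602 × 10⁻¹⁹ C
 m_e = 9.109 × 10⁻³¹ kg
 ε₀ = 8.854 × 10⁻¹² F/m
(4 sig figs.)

I_au = e E_h/ℏ = m_e e⁵/((4πε₀)²ℏ³)
E_h = 4.354 × 10⁻¹⁸ J
e·E_h/ℏ = 6.612 × 10⁻³ A

6.612 × 10⁻³ A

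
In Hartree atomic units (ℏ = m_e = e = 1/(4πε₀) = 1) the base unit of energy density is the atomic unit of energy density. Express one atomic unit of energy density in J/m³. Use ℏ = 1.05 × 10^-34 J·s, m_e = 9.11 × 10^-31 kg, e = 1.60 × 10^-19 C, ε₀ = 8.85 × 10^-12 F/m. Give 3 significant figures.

3.01 × 10^13 J/m³

u_au = E_h/a₀³ = m_e⁴e¹⁰/((4πε₀)⁵ℏ⁸)
E_h = 4.38 × 10^-18 J
a₀ = 5.26 × 10^-11 m
E_h/a₀³ = 3.01 × 10^13 J/m³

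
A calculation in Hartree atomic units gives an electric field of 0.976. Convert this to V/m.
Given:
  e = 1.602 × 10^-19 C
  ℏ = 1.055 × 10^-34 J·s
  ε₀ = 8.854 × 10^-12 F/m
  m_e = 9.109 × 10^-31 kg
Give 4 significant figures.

One atomic unit of electric field: E_au = E_h/(e a₀) = m_e²e⁵/((4πε₀)³ℏ⁴) = 5.131 × 10^11 V/m.
0.976 × 5.131 × 10^11 V/m = 5.008 × 10^11 V/m

5.008 × 10^11 V/m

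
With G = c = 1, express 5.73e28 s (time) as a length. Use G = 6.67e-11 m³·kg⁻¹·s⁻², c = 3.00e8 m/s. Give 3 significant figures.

1.72e37 m

Time → length via c.
5.73e28 s × (c) = 1.72e37 m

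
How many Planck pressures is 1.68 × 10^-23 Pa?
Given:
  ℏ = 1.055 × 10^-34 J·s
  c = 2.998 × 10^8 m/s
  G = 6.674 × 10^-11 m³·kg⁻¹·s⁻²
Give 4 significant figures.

3.627 × 10^-137

Planck pressure: p_P = c⁷/(ℏG²) = 4.632 × 10^113 Pa.
1.68 × 10^-23 / 4.632 × 10^113 = 3.627 × 10^-137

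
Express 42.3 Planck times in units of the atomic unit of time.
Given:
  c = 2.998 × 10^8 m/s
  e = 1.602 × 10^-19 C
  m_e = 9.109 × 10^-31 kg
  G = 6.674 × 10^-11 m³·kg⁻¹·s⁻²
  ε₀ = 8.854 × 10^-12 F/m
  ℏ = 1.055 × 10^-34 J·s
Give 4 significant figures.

9.413 × 10^-26

Planck time: t_P = √(ℏG/c⁵) = 5.392 × 10^-44 s
atomic unit of time: τ_au = (4πε₀)²ℏ³/(m_e e⁴) = 2.423 × 10^-17 s
42.3 × 5.392 × 10^-44 / 2.423 × 10^-17 = 9.413 × 10^-26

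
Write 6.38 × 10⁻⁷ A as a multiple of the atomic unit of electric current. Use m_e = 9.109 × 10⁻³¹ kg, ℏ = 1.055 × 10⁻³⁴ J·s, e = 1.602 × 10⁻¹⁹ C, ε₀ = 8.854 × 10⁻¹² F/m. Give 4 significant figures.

9.649 × 10⁻⁵

atomic unit of electric current: I_au = e E_h/ℏ = m_e e⁵/((4πε₀)²ℏ³) = 6.612 × 10⁻³ A.
6.38 × 10⁻⁷ / 6.612 × 10⁻³ = 9.649 × 10⁻⁵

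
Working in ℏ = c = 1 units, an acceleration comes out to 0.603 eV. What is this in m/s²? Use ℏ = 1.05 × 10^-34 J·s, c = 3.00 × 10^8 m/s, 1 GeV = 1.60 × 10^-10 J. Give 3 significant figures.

2.76 × 10^23 m/s²

Acceleration is [L]/[T]² = c·[E]/ℏ.
1 GeV → c/ℏ × (1 GeV in J) = 4.57 × 10^32 m/s².
Convert the energy scale: 0.603 eV = 6.03 × 10^-10 GeV.
Result: 6.03 × 10^-10 × 4.57 × 10^32 = 2.76 × 10^23 m/s².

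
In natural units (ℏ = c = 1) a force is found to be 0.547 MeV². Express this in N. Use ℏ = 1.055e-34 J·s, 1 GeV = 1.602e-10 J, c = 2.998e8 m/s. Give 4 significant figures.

0.4438 N

Force is [E]/[L] = [E]²/(ℏc); restore (ℏc)⁻¹.
1 GeV² → 1/(ℏc) × (1 GeV in J)² = 8.114e5 N.
Convert the energy scale: 0.547 MeV² = 5.47e-7 GeV².
Result: 5.47e-7 × 8.114e5 = 0.4438 N.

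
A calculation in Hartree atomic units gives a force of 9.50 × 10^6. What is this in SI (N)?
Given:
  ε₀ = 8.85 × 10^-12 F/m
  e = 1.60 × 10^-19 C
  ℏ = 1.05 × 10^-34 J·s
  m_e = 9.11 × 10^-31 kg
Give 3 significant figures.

0.791 N

One atomic unit of force: F_au = E_h/a₀ = m_e²e⁶/((4πε₀)³ℏ⁴) = 8.33 × 10^-8 N.
9.50 × 10^6 × 8.33 × 10^-8 N = 0.791 N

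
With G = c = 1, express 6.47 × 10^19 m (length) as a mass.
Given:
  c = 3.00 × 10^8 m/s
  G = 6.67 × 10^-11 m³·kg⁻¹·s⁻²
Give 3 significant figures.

Length → mass via c²/G.
6.47 × 10^19 m × (c²/G) = 8.73 × 10^46 kg

8.73 × 10^46 kg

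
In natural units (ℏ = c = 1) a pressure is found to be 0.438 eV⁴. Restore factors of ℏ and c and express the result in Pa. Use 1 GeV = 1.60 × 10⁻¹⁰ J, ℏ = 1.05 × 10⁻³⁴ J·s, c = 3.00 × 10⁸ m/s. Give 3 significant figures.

9.18 Pa

Pressure is [E]/[L]³ = [E]⁴/(ℏc)³.
1 GeV⁴ → 1/(ℏc)³ × (1 GeV in J)⁴ = 2.10 × 10³⁷ Pa.
Convert the energy scale: 0.438 eV⁴ = 4.38 × 10⁻³⁷ GeV⁴.
Result: 4.38 × 10⁻³⁷ × 2.10 × 10³⁷ = 9.18 Pa.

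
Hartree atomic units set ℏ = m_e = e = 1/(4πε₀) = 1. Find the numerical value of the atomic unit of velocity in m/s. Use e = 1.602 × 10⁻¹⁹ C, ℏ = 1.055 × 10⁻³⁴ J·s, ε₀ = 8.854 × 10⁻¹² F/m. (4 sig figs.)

From ℏ = m_e = e = 1/(4πε₀) = 1 the velocity scale is v_au = e²/(4πε₀ℏ).
  = 2.566 × 10⁻³⁸ / 1.174 × 10⁻⁴⁴
  = 2.186 × 10⁶ m/s

2.186 × 10⁶ m/s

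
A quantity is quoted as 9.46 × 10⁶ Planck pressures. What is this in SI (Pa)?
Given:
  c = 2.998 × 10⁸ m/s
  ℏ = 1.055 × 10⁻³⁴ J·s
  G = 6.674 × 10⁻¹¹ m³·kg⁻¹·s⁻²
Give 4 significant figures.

4.382 × 10¹²⁰ Pa

One Planck pressure: p_P = c⁷/(ℏG²) = 4.632 × 10¹¹³ Pa.
9.46 × 10⁶ × 4.632 × 10¹¹³ Pa = 4.382 × 10¹²⁰ Pa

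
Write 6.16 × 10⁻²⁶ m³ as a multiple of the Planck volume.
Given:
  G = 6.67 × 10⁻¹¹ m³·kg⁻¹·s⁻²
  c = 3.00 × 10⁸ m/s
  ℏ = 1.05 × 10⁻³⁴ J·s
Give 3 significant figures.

Planck volume: V_P = (ℏG/c³)^(3/2) = 4.18 × 10⁻¹⁰⁵ m³.
6.16 × 10⁻²⁶ / 4.18 × 10⁻¹⁰⁵ = 1.47 × 10⁷⁹

1.47 × 10⁷⁹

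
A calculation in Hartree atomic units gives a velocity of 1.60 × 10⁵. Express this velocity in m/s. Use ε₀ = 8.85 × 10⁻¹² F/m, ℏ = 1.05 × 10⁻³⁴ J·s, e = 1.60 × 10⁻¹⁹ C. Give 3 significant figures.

One atomic unit of velocity: v_au = e²/(4πε₀ℏ) = 2.19 × 10⁶ m/s.
1.60 × 10⁵ × 2.19 × 10⁶ m/s = 3.51 × 10¹¹ m/s

3.51 × 10¹¹ m/s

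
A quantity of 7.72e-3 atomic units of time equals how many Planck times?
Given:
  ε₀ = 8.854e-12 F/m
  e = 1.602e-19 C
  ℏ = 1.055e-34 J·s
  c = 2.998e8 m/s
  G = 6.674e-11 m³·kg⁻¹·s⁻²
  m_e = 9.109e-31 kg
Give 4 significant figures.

3.469e24

atomic unit of time: τ_au = (4πε₀)²ℏ³/(m_e e⁴) = 2.423e-17 s
Planck time: t_P = √(ℏG/c⁵) = 5.392e-44 s
7.72e-3 × 2.423e-17 / 5.392e-44 = 3.469e24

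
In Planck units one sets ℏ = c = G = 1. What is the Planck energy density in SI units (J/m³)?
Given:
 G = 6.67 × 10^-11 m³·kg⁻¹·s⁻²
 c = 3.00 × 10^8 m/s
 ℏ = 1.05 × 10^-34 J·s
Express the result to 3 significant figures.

4.68 × 10^113 J/m³

u_P = c⁷/(ℏG²)
  = 2.19 × 10^59 / 4.67 × 10^-55
  = 4.68 × 10^113 J/m³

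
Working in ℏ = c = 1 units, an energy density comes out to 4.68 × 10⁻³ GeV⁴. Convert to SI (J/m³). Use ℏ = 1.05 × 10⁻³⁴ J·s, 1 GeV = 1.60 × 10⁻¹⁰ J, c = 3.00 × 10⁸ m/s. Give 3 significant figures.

9.81 × 10³⁴ J/m³

[E]/[L]³ = [E]⁴/(ℏc)³; restore (ℏc)⁻³.
1 GeV⁴ → 1/(ℏc)³ × (1 GeV in J)⁴ = 2.10 × 10³⁷ J/m³.
Result: 4.68 × 10⁻³ × 2.10 × 10³⁷ = 9.81 × 10³⁴ J/m³.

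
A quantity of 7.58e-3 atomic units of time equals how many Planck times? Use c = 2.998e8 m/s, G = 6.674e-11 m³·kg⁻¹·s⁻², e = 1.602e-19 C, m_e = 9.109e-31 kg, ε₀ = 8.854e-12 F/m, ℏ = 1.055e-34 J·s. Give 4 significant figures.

atomic unit of time: τ_au = (4πε₀)²ℏ³/(m_e e⁴) = 2.423e-17 s
Planck time: t_P = √(ℏG/c⁵) = 5.392e-44 s
7.58e-3 × 2.423e-17 / 5.392e-44 = 3.406e24

3.406e24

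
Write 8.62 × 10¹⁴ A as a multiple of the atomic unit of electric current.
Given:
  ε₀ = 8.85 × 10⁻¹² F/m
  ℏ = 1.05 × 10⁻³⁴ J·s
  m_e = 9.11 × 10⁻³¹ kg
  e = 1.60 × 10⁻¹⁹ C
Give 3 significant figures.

atomic unit of electric current: I_au = e E_h/ℏ = m_e e⁵/((4πε₀)²ℏ³) = 6.67 × 10⁻³ A.
8.62 × 10¹⁴ / 6.67 × 10⁻³ = 1.29 × 10¹⁷

1.29 × 10¹⁷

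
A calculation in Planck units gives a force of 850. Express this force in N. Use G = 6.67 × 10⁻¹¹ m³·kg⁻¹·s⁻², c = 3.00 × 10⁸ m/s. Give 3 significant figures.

1.03 × 10⁴⁷ N

One Planck force: F_P = c⁴/G = 1.21 × 10⁴⁴ N.
850 × 1.21 × 10⁴⁴ N = 1.03 × 10⁴⁷ N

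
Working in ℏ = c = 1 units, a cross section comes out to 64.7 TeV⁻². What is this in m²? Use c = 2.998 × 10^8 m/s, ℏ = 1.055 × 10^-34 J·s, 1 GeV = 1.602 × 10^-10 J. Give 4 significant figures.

Area is [L]² = [E]⁻²·(ℏc)²; restore (ℏc)².
1 GeV⁻² → (ℏc)² × (1 GeV in J)⁻² = 3.898 × 10^-32 m².
Convert the energy scale: 64.7 TeV⁻² = 6.47 × 10^-5 GeV⁻².
Result: 6.47 × 10^-5 × 3.898 × 10^-32 = 2.522 × 10^-36 m².

2.522 × 10^-36 m²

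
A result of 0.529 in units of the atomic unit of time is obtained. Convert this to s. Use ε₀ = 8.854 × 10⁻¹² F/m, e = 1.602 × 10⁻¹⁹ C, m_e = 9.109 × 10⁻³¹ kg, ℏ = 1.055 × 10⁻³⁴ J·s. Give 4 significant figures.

One atomic unit of time: τ_au = (4πε₀)²ℏ³/(m_e e⁴) = 2.423 × 10⁻¹⁷ s.
0.529 × 2.423 × 10⁻¹⁷ s = 1.282 × 10⁻¹⁷ s

1.282 × 10⁻¹⁷ s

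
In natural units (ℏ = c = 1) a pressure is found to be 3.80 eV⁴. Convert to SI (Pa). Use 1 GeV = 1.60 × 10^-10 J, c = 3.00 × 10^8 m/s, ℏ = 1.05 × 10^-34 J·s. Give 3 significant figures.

Pressure is [E]/[L]³ = [E]⁴/(ℏc)³.
1 GeV⁴ → 1/(ℏc)³ × (1 GeV in J)⁴ = 2.10 × 10^37 Pa.
Convert the energy scale: 3.80 eV⁴ = 3.80 × 10^-36 GeV⁴.
Result: 3.80 × 10^-36 × 2.10 × 10^37 = 79.7 Pa.

79.7 Pa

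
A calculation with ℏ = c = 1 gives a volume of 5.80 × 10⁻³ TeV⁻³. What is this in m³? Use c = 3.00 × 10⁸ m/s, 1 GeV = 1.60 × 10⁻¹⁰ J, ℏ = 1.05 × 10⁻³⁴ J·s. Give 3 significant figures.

4.43 × 10⁻⁵⁹ m³

Volume is [L]³ = [E]⁻³·(ℏc)³.
1 GeV⁻³ → (ℏc)³ × (1 GeV in J)⁻³ = 7.63 × 10⁻⁴⁸ m³.
Convert the energy scale: 5.80 × 10⁻³ TeV⁻³ = 5.80 × 10⁻¹² GeV⁻³.
Result: 5.80 × 10⁻¹² × 7.63 × 10⁻⁴⁸ = 4.43 × 10⁻⁵⁹ m³.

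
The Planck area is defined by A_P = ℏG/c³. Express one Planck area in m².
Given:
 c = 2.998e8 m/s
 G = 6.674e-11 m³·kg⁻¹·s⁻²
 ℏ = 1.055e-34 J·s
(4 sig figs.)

A_P = ℏG/c³
  = 7.041e-45 / 2.695e25
  = 2.613e-70 m²

2.613e-70 m²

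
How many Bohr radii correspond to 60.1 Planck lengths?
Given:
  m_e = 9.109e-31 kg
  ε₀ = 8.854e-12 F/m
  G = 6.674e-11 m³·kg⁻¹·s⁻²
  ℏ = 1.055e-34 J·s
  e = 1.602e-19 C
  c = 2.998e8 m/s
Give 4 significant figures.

1.834e-23

Planck length: ℓ_P = √(ℏG/c³) = 1.616e-35 m
Bohr radius: a₀ = 4πε₀ℏ²/(m_e e²) = 5.297e-11 m
60.1 × 1.616e-35 / 5.297e-11 = 1.834e-23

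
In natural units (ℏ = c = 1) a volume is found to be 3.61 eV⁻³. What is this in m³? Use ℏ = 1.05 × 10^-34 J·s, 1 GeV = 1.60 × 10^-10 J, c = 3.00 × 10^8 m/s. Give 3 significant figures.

2.75 × 10^-20 m³

Volume is [L]³ = [E]⁻³·(ℏc)³.
1 GeV⁻³ → (ℏc)³ × (1 GeV in J)⁻³ = 7.63 × 10^-48 m³.
Convert the energy scale: 3.61 eV⁻³ = 3.61 × 10^27 GeV⁻³.
Result: 3.61 × 10^27 × 7.63 × 10^-48 = 2.75 × 10^-20 m³.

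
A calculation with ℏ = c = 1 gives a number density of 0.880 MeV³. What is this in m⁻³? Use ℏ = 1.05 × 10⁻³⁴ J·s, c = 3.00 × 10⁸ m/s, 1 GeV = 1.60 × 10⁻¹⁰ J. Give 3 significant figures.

Number density is [L]⁻³ = [E]³/(ℏc)³.
1 GeV³ → 1/(ℏc)³ × (1 GeV in J)³ = 1.31 × 10⁴⁷ m⁻³.
Convert the energy scale: 0.880 MeV³ = 8.80 × 10⁻¹⁰ GeV³.
Result: 8.80 × 10⁻¹⁰ × 1.31 × 10⁴⁷ = 1.15 × 10³⁸ m⁻³.

1.15 × 10³⁸ m⁻³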